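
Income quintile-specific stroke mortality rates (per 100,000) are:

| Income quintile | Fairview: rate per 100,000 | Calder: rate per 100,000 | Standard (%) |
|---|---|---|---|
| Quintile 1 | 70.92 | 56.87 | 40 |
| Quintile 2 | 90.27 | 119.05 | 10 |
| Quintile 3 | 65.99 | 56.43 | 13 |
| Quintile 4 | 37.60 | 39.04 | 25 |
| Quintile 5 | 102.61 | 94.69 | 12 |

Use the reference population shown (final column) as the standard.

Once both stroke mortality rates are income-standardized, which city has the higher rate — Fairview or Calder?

Fairview

Standard weights: 0.40, 0.10, 0.13, 0.25, 0.12.
Fairview: 0.4000×70.92 + 0.1000×90.27 + 0.1300×65.99 + 0.2500×37.60 + 0.1200×102.61 = 67.6869 per 100,000.
Calder: 0.4000×56.87 + 0.1000×119.05 + 0.1300×56.43 + 0.2500×39.04 + 0.1200×94.69 = 63.1117 per 100,000.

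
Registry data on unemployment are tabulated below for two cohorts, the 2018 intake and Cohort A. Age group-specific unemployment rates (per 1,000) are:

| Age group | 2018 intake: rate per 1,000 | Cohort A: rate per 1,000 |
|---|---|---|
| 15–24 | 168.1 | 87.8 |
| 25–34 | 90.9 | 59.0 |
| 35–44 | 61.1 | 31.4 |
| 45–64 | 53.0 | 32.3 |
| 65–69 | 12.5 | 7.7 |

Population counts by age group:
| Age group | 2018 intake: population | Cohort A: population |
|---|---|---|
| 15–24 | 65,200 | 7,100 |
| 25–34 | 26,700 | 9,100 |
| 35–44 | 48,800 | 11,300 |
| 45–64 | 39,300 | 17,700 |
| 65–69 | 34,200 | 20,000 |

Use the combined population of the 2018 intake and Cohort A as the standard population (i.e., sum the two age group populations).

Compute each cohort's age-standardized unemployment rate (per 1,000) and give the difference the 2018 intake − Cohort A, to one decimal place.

36.4

Combined standard total = 279,400; weights = 0.2588, 0.1281, 0.2151, 0.2040, 0.1940.
The 2018 intake: 0.2588×168.1 + 0.1281×90.9 + 0.2151×61.1 + 0.2040×53.0 + 0.1940×12.5 = 81.5263 per 1,000.
Cohort A: 0.2588×87.8 + 0.1281×59.0 + 0.2151×31.4 + 0.2040×32.3 + 0.1940×7.7 = 45.1171 per 1,000.
Difference = 81.5263 − 45.1171 = 36.4092.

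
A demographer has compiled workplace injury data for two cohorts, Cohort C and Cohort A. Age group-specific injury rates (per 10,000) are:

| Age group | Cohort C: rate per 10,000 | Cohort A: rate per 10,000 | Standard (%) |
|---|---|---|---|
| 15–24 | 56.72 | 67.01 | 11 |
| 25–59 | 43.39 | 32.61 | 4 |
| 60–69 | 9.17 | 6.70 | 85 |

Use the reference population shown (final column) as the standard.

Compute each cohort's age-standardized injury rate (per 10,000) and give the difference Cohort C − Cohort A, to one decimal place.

Standard weights: 0.11, 0.04, 0.85.
Cohort C: 0.1100×56.72 + 0.0400×43.39 + 0.8500×9.17 = 15.7693 per 10,000.
Cohort A: 0.1100×67.01 + 0.0400×32.61 + 0.8500×6.70 = 14.3705 per 10,000.
Difference = 15.7693 − 14.3705 = 1.3988.

1.4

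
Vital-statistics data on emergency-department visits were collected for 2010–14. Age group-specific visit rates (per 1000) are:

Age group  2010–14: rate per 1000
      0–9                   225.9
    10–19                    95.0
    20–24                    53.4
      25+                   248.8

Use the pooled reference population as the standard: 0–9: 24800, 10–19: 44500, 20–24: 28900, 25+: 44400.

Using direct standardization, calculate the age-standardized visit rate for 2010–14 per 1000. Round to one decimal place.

Standard total = 142600; weights = 0.1739, 0.3121, 0.2027, 0.3114.
Standardized rate: 0.1739×225.9 + 0.3121×95.0 + 0.2027×53.4 + 0.3114×248.8 = 157.2216 per 1000.

157.2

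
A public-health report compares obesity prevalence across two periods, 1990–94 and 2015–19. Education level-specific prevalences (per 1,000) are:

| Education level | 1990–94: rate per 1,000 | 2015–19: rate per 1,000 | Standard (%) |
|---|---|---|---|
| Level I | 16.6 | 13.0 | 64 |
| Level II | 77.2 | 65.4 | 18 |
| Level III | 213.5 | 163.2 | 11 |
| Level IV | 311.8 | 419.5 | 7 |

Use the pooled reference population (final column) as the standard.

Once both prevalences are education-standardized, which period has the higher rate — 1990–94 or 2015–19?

Standard weights: 0.64, 0.18, 0.11, 0.07.
1990–94: 0.6400×16.6 + 0.1800×77.2 + 0.1100×213.5 + 0.0700×311.8 = 69.8310 per 1,000.
2015–19: 0.6400×13.0 + 0.1800×65.4 + 0.1100×163.2 + 0.0700×419.5 = 67.4090 per 1,000.

1990–94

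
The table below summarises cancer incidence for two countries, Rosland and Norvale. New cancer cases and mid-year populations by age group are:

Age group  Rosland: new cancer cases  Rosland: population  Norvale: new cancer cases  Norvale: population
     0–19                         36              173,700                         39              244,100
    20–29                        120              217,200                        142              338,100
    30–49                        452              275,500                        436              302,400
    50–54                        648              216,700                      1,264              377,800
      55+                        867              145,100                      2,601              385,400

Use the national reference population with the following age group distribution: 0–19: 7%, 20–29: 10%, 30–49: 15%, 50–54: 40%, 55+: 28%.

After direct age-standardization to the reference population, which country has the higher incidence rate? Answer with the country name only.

Age-specific rates per 100,000 for Rosland: 20.73, 55.25, 164.07, 299.03, 597.52.
For Norvale: 15.98, 42.00, 144.18, 334.57, 674.88.
Standard weights: 0.07, 0.10, 0.15, 0.40, 0.28.
Rosland: 0.0700×20.73 + 0.1000×55.25 + 0.1500×164.07 + 0.4000×299.03 + 0.2800×597.52 = 318.5031 per 100,000.
Norvale: 0.0700×15.98 + 0.1000×42.00 + 0.1500×144.18 + 0.4000×334.57 + 0.2800×674.88 = 349.7400 per 100,000.

Norvale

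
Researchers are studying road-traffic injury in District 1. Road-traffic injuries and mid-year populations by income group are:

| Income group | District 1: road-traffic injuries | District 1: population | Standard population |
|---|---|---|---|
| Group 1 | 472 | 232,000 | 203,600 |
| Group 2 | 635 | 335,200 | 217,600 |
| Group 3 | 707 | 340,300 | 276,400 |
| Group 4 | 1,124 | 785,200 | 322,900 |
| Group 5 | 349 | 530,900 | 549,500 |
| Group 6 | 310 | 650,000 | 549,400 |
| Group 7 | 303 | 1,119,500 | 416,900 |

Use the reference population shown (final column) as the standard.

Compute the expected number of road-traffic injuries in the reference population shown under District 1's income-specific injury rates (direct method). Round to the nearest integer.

Income-specific rates per 100,000 for District 1: 203.45, 189.44, 207.76, 143.15, 65.74, 47.69, 27.07.
Expected road-traffic injuries = Σ (standard pop × income-specific rate ÷ 100,000)
= 203,600×203.45/100,000 + 217,600×189.44/100,000 + 276,400×207.76/100,000 + 322,900×143.15/100,000 + 549,500×65.74/100,000 + 549,400×47.69/100,000 + 416,900×27.07/100,000
= 414.22 + 412.22 + 574.24 + 462.23 + 361.23 + 262.02 + 112.84 = 2598.99.

2599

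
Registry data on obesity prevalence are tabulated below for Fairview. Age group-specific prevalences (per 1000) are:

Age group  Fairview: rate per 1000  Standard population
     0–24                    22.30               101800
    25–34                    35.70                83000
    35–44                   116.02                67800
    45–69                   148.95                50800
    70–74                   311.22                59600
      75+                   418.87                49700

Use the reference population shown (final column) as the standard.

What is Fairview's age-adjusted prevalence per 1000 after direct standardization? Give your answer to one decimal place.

145.5

Standard total = 412700; weights = 0.2467, 0.2011, 0.1643, 0.1231, 0.1444, 0.1204.
Standardized rate: 0.2467×22.30 + 0.2011×35.70 + 0.1643×116.02 + 0.1231×148.95 + 0.1444×311.22 + 0.1204×418.87 = 145.4631 per 1000.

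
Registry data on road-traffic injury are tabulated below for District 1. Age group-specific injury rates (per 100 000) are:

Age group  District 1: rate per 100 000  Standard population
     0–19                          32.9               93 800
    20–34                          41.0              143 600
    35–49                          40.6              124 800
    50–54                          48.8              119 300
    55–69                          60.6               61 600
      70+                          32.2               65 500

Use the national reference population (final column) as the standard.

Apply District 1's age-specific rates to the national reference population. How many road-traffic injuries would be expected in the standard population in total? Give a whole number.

Expected road-traffic injuries = Σ (standard pop × age-specific rate ÷ 100 000)
= 93 800×32.9/100 000 + 143 600×41.0/100 000 + 124 800×40.6/100 000 + 119 300×48.8/100 000 + 61 600×60.6/100 000 + 65 500×32.2/100 000
= 30.86 + 58.88 + 50.67 + 58.22 + 37.33 + 21.09 = 257.04.

257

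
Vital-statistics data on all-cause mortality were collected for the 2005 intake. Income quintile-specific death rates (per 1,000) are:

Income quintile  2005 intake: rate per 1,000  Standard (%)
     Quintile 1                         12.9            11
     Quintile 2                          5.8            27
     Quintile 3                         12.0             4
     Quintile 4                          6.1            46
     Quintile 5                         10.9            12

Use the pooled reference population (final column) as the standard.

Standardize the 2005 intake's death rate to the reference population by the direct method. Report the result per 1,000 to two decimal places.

Standard weights: 0.11, 0.27, 0.04, 0.46, 0.12.
Standardized rate: 0.1100×12.9 + 0.2700×5.8 + 0.0400×12.0 + 0.4600×6.1 + 0.1200×10.9 = 7.5790 per 1,000.

7.58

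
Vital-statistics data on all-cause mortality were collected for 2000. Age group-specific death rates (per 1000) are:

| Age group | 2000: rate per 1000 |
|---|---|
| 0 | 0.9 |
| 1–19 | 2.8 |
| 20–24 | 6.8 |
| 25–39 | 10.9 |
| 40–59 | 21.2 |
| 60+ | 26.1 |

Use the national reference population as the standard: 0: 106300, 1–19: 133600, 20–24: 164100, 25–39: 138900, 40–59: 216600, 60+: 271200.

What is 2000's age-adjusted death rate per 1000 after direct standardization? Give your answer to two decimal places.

Standard total = 1030700; weights = 0.1031, 0.1296, 0.1592, 0.1348, 0.2101, 0.2631.
Standardized rate: 0.1031×0.9 + 0.1296×2.8 + 0.1592×6.8 + 0.1348×10.9 + 0.2101×21.2 + 0.2631×26.1 = 14.3300 per 1000.

14.33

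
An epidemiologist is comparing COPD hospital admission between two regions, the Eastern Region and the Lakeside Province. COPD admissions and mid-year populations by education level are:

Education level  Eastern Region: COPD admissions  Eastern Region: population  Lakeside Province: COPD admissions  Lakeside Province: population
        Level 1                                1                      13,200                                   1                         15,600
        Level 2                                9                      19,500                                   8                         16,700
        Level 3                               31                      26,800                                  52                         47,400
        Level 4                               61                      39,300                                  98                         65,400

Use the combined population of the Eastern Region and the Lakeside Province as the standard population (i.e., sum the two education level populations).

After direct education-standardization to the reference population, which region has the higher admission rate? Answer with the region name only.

Eastern Region

Education-specific rates per 10,000 for the Eastern Region: 0.76, 4.62, 11.57, 15.52.
For the Lakeside Province: 0.64, 4.79, 10.97, 14.98.
Combined standard total = 243,900; weights = 0.1181, 0.1484, 0.3042, 0.4293.
The Eastern Region: 0.1181×0.76 + 0.1484×4.62 + 0.3042×11.57 + 0.4293×15.52 = 10.9565 per 10,000.
The Lakeside Province: 0.1181×0.64 + 0.1484×4.79 + 0.3042×10.97 + 0.4293×14.98 = 10.5567 per 10,000.
The crude rates (10.32 vs 10.96) would put the Lakeside Province higher, but that reflects its education composition; once standardized to a common education structure, the Eastern Region has the higher underlying rate.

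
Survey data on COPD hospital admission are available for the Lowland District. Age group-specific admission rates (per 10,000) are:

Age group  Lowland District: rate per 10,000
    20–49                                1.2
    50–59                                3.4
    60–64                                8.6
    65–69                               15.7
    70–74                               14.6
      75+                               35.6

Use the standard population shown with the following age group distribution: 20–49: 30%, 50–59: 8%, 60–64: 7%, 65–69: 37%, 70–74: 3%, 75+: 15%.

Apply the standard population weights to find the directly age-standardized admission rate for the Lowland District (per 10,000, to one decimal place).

12.8

Standard weights: 0.30, 0.08, 0.07, 0.37, 0.03, 0.15.
Standardized rate: 0.3000×1.2 + 0.0800×3.4 + 0.0700×8.6 + 0.3700×15.7 + 0.0300×14.6 + 0.1500×35.6 = 12.8210 per 10,000.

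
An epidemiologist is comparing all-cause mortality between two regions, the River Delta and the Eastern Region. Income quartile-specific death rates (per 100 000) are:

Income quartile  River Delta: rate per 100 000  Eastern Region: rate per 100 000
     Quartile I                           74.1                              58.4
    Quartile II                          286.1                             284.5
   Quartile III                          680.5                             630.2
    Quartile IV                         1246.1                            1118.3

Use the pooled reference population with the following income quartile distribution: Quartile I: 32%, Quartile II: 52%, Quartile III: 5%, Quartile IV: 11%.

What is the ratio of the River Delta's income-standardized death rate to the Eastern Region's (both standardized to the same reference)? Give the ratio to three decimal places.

1.070

Standard weights: 0.32, 0.52, 0.05, 0.11.
The River Delta: 0.3200×74.1 + 0.5200×286.1 + 0.0500×680.5 + 0.1100×1246.1 = 343.5800 per 100 000.
The Eastern Region: 0.3200×58.4 + 0.5200×284.5 + 0.0500×630.2 + 0.1100×1118.3 = 321.1510 per 100 000.
Ratio = 343.5800 ÷ 321.1510 = 1.06984.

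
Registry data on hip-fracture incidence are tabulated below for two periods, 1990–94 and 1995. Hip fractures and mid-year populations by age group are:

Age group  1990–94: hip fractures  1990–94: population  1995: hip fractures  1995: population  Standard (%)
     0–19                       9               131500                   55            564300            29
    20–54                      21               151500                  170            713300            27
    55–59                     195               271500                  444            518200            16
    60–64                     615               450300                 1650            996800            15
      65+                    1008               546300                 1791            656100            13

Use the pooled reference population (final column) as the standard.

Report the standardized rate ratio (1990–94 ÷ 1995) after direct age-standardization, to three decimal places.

Age-specific rates per 100000 for 1990–94: 6.84, 13.86, 71.82, 136.58, 184.51.
For 1995: 9.75, 23.83, 85.68, 165.53, 272.98.
Standard weights: 0.29, 0.27, 0.16, 0.15, 0.13.
1990–94: 0.2900×6.84 + 0.2700×13.86 + 0.1600×71.82 + 0.1500×136.58 + 0.1300×184.51 = 61.6922 per 100000.
1995: 0.2900×9.75 + 0.2700×23.83 + 0.1600×85.68 + 0.1500×165.53 + 0.1300×272.98 = 83.2868 per 100000.
Ratio = 61.6922 ÷ 83.2868 = 0.74072.

0.741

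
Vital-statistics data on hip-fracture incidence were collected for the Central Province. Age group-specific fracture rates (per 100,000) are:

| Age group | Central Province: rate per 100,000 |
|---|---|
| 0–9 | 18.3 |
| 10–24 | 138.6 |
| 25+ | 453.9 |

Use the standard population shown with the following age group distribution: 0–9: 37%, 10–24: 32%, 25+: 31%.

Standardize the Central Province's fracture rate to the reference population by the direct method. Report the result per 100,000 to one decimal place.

Standard weights: 0.37, 0.32, 0.31.
Standardized rate: 0.3700×18.3 + 0.3200×138.6 + 0.3100×453.9 = 191.8320 per 100,000.

191.8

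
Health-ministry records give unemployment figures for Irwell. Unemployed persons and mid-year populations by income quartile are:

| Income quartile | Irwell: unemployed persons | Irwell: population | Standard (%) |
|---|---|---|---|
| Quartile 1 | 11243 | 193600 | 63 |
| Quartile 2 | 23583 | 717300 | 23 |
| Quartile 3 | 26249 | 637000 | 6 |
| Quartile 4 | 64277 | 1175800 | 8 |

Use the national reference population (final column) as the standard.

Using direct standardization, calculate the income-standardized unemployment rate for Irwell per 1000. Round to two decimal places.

50.99

Income-specific rates per 1000 for Irwell: 58.073, 32.877, 41.207, 54.667.
Standard weights: 0.63, 0.23, 0.06, 0.08.
Standardized rate: 0.6300×58.073 + 0.2300×32.877 + 0.0600×41.207 + 0.0800×54.667 = 50.9938 per 1000.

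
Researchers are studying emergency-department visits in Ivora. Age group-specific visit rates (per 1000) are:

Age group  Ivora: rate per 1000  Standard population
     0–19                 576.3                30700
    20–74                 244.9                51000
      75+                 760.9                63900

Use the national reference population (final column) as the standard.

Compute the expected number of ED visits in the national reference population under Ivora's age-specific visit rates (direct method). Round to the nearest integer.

Expected ED visits = Σ (standard pop × age-specific rate ÷ 1000)
= 30700×576.3/1000 + 51000×244.9/1000 + 63900×760.9/1000
= 17692.41 + 12489.90 + 48621.51 = 78803.82.

78804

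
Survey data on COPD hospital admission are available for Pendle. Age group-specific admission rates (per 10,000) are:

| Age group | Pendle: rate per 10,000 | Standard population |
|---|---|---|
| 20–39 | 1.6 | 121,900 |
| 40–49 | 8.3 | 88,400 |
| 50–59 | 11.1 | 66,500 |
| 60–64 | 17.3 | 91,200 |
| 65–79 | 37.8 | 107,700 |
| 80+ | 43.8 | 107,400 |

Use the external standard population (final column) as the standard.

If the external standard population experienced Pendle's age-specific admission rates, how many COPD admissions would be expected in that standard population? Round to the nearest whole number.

1202

Expected COPD admissions = Σ (standard pop × age-specific rate ÷ 10,000)
= 121,900×1.6/10,000 + 88,400×8.3/10,000 + 66,500×11.1/10,000 + 91,200×17.3/10,000 + 107,700×37.8/10,000 + 107,400×43.8/10,000
= 19.50 + 73.37 + 73.81 + 157.78 + 407.11 + 470.41 = 1201.98.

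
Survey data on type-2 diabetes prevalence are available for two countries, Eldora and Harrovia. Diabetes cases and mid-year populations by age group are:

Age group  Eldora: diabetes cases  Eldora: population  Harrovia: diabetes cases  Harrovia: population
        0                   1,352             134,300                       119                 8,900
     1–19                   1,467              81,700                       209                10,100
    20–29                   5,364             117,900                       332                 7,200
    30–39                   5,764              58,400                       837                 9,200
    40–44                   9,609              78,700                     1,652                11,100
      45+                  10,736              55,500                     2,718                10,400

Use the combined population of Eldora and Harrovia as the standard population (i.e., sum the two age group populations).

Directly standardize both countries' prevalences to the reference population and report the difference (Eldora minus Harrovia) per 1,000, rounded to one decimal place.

-12.3

Age-specific rates per 1,000 for Eldora: 10.067, 17.956, 45.496, 98.699, 122.097, 193.441.
For Harrovia: 13.371, 20.693, 46.111, 90.978, 148.829, 261.346.
Combined standard total = 583,400; weights = 0.2455, 0.1574, 0.2144, 0.1159, 0.1539, 0.1130.
Eldora: 0.2455×10.067 + 0.1574×17.956 + 0.2144×45.496 + 0.1159×98.699 + 0.1539×122.097 + 0.1130×193.441 = 67.1334 per 1,000.
Harrovia: 0.2455×13.371 + 0.1574×20.693 + 0.2144×46.111 + 0.1159×90.978 + 0.1539×148.829 + 0.1130×261.346 = 79.3975 per 1,000.
Difference = 67.1334 − 79.3975 = -12.2641.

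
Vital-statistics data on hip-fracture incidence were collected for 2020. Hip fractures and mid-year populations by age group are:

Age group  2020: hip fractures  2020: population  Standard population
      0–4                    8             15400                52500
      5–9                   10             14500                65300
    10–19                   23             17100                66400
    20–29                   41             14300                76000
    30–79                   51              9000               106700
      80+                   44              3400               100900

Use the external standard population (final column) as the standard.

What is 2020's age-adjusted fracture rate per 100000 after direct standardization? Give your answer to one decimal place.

489.5

Age-specific rates per 100000 for 2020: 51.95, 68.97, 134.50, 286.71, 566.67, 1294.12.
Standard total = 467800; weights = 0.1122, 0.1396, 0.1419, 0.1625, 0.2281, 0.2157.
Standardized rate: 0.1122×51.95 + 0.1396×68.97 + 0.1419×134.50 + 0.1625×286.71 + 0.2281×566.67 + 0.2157×1294.12 = 489.5078 per 100000.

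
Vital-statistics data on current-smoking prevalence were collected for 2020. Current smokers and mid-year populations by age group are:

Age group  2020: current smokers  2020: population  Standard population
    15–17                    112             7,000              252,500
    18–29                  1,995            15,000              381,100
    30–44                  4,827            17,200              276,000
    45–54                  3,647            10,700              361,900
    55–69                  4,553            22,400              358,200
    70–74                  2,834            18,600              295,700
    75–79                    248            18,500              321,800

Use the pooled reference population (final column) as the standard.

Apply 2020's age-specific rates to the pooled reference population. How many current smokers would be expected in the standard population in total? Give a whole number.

Age-specific rates per 1,000 for 2020: 16.000, 133.000, 280.640, 340.841, 203.259, 152.366, 13.405.
Expected current smokers = Σ (standard pop × age-specific rate ÷ 1,000)
= 252,500×16.000/1,000 + 381,100×133.000/1,000 + 276,000×280.640/1,000 + 361,900×340.841/1,000 + 358,200×203.259/1,000 + 295,700×152.366/1,000 + 321,800×13.405/1,000
= 4040.00 + 50686.30 + 77456.51 + 123350.40 + 72807.35 + 45054.51 + 4313.86 = 377708.93.

377709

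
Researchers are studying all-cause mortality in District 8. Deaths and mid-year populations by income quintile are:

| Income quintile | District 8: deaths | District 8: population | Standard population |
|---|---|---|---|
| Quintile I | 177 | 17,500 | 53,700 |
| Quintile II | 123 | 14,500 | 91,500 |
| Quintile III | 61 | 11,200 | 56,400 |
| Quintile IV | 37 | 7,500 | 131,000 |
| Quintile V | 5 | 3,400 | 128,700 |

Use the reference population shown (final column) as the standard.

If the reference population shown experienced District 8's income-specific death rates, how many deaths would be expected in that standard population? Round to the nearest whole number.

2462

Income-specific rates per 100,000 for District 8: 1011.43, 848.28, 544.64, 493.33, 147.06.
Expected deaths = Σ (standard pop × income-specific rate ÷ 100,000)
= 53,700×1011.43/100,000 + 91,500×848.28/100,000 + 56,400×544.64/100,000 + 131,000×493.33/100,000 + 128,700×147.06/100,000
= 543.14 + 776.17 + 307.18 + 646.27 + 189.26 = 2462.02.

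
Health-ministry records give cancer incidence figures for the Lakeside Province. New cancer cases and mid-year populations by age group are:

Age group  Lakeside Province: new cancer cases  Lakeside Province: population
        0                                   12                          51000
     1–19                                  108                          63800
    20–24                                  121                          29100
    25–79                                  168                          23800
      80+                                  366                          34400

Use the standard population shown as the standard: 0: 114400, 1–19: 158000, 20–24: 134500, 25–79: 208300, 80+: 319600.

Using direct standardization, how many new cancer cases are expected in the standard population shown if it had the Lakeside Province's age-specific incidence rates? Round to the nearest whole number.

Age-specific rates per 100000 for the Lakeside Province: 23.53, 169.28, 415.81, 705.88, 1063.95.
Expected new cancer cases = Σ (standard pop × age-specific rate ÷ 100000)
= 114400×23.53/100000 + 158000×169.28/100000 + 134500×415.81/100000 + 208300×705.88/100000 + 319600×1063.95/100000
= 26.92 + 267.46 + 559.26 + 1470.35 + 3400.40 = 5724.39.

5724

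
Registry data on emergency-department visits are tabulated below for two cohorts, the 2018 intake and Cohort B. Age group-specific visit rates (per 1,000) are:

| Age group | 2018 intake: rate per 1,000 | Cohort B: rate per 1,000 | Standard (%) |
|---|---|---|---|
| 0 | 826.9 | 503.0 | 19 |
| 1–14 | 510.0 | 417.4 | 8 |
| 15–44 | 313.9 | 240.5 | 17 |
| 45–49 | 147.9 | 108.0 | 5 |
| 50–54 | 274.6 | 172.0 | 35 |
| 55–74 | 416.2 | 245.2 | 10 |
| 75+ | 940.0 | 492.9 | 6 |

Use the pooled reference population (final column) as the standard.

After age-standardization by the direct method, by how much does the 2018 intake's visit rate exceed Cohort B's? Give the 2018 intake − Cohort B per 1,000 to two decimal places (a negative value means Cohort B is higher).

Standard weights: 0.19, 0.08, 0.17, 0.05, 0.35, 0.10, 0.06.
The 2018 intake: 0.1900×826.9 + 0.0800×510.0 + 0.1700×313.9 + 0.0500×147.9 + 0.3500×274.6 + 0.1000×416.2 + 0.0600×940.0 = 452.7990 per 1,000.
Cohort B: 0.1900×503.0 + 0.0800×417.4 + 0.1700×240.5 + 0.0500×108.0 + 0.3500×172.0 + 0.1000×245.2 + 0.0600×492.9 = 289.5410 per 1,000.
Difference = 452.7990 − 289.5410 = 163.2580.

163.26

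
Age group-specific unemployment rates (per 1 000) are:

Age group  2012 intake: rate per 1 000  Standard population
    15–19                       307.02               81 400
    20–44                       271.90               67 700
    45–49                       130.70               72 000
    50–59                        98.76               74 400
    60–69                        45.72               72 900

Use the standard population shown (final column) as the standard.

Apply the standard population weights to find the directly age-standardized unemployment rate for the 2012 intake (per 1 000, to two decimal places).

172.34

Standard total = 368 400; weights = 0.2210, 0.1838, 0.1954, 0.2020, 0.1979.
Standardized rate: 0.2210×307.02 + 0.1838×271.90 + 0.1954×130.70 + 0.2020×98.76 + 0.1979×45.72 = 172.3404 per 1 000.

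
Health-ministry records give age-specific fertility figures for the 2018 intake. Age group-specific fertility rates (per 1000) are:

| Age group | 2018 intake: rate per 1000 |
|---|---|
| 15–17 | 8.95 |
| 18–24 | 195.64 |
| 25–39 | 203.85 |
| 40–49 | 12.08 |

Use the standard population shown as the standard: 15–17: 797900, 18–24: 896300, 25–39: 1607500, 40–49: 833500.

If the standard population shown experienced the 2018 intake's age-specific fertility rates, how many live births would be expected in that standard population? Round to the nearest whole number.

Expected live births = Σ (standard pop × age-specific rate ÷ 1000)
= 797900×8.95/1000 + 896300×195.64/1000 + 1607500×203.85/1000 + 833500×12.08/1000
= 7141.20 + 175352.13 + 327688.88 + 10068.68 = 520250.89.

520251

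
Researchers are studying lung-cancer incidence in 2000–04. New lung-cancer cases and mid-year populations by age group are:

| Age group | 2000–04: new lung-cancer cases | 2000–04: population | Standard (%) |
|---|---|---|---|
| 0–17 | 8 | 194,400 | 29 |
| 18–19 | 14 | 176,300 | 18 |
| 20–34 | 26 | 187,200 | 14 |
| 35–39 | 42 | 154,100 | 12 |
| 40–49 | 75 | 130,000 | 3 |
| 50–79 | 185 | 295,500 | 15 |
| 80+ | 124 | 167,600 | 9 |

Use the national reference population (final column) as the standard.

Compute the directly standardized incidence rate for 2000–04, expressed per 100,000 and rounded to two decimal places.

Age-specific rates per 100,000 for 2000–04: 4.12, 7.94, 13.89, 27.26, 57.69, 62.61, 73.99.
Standard weights: 0.29, 0.18, 0.14, 0.12, 0.03, 0.15, 0.09.
Standardized rate: 0.2900×4.12 + 0.1800×7.94 + 0.1400×13.89 + 0.1200×27.26 + 0.0300×57.69 + 0.1500×62.61 + 0.0900×73.99 = 25.6182 per 100,000.

25.62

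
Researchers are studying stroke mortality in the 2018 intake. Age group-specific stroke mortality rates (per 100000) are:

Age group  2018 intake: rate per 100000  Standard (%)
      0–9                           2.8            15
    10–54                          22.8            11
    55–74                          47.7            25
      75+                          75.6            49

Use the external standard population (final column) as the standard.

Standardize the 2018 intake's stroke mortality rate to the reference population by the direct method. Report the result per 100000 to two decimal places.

Standard weights: 0.15, 0.11, 0.25, 0.49.
Standardized rate: 0.1500×2.8 + 0.1100×22.8 + 0.2500×47.7 + 0.4900×75.6 = 51.8970 per 100000.

51.90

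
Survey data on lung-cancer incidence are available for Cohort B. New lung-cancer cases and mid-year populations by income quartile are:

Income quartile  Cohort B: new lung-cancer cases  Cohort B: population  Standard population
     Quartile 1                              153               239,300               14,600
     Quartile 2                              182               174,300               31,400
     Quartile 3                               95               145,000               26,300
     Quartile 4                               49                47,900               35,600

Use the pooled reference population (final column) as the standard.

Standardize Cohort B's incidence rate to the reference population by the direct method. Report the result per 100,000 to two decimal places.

Income-specific rates per 100,000 for Cohort B: 63.94, 104.42, 65.52, 102.30.
Standard total = 107,900; weights = 0.1353, 0.2910, 0.2437, 0.3299.
Standardized rate: 0.1353×63.94 + 0.2910×104.42 + 0.2437×65.52 + 0.3299×102.30 = 88.7585 per 100,000.

88.76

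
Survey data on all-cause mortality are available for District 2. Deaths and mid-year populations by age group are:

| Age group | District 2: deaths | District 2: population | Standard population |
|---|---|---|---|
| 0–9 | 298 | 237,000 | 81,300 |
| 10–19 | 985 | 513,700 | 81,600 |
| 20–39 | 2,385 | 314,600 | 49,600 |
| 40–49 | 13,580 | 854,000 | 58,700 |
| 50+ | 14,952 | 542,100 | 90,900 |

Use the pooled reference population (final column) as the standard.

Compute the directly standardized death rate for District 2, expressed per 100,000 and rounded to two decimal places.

1125.46

Age-specific rates per 100,000 for District 2: 125.74, 191.75, 758.11, 1590.16, 2758.16.
Standard total = 362,100; weights = 0.2245, 0.2254, 0.1370, 0.1621, 0.2510.
Standardized rate: 0.2245×125.74 + 0.2254×191.75 + 0.1370×758.11 + 0.1621×1590.16 + 0.2510×2758.16 = 1125.4644 per 100,000.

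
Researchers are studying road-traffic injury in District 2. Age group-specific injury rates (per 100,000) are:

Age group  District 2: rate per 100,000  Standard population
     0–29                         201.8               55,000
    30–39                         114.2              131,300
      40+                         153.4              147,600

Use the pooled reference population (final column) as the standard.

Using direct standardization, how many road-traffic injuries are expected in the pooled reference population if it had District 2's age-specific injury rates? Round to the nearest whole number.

487

Expected road-traffic injuries = Σ (standard pop × age-specific rate ÷ 100,000)
= 55,000×201.8/100,000 + 131,300×114.2/100,000 + 147,600×153.4/100,000
= 110.99 + 149.94 + 226.42 = 487.35.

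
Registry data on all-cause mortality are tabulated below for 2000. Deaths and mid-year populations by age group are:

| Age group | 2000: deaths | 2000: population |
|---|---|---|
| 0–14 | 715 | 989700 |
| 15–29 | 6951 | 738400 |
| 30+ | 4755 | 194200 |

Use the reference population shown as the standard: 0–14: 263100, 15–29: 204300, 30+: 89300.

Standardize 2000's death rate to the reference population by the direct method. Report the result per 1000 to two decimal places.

Age-specific rates per 1000 for 2000: 0.722, 9.414, 24.485.
Standard total = 556700; weights = 0.4726, 0.3670, 0.1604.
Standardized rate: 0.4726×0.722 + 0.3670×9.414 + 0.1604×24.485 = 7.7237 per 1000.

7.72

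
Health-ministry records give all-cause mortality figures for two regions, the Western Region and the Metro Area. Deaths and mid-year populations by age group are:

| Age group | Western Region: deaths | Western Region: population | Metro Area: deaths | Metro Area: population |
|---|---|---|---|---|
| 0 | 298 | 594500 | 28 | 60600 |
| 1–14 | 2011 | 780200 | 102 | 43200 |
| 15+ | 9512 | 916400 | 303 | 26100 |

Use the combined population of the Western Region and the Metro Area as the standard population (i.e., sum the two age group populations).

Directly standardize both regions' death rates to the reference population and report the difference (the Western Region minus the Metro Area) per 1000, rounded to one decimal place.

-0.4

Age-specific rates per 1000 for the Western Region: 0.501, 2.578, 10.380.
For the Metro Area: 0.462, 2.361, 11.609.
Combined standard total = 2421000; weights = 0.2706, 0.3401, 0.3893.
The Western Region: 0.2706×0.501 + 0.3401×2.578 + 0.3893×10.380 = 5.0531 per 1000.
The Metro Area: 0.2706×0.462 + 0.3401×2.361 + 0.3893×11.609 = 5.4475 per 1000.
Difference = 5.0531 − 5.4475 = -0.3944.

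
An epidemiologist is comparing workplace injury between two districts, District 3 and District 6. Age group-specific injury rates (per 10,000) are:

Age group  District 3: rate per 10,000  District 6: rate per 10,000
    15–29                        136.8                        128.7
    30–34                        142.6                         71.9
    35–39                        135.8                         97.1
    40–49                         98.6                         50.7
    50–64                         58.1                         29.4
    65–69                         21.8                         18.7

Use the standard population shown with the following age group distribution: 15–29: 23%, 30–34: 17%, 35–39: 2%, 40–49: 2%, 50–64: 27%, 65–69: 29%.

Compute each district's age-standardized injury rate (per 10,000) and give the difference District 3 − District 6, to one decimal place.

Standard weights: 0.23, 0.17, 0.02, 0.02, 0.27, 0.29.
District 3: 0.2300×136.8 + 0.1700×142.6 + 0.0200×135.8 + 0.0200×98.6 + 0.2700×58.1 + 0.2900×21.8 = 82.4030 per 10,000.
District 6: 0.2300×128.7 + 0.1700×71.9 + 0.0200×97.1 + 0.0200×50.7 + 0.2700×29.4 + 0.2900×18.7 = 58.1410 per 10,000.
Difference = 82.4030 − 58.1410 = 24.2620.

24.3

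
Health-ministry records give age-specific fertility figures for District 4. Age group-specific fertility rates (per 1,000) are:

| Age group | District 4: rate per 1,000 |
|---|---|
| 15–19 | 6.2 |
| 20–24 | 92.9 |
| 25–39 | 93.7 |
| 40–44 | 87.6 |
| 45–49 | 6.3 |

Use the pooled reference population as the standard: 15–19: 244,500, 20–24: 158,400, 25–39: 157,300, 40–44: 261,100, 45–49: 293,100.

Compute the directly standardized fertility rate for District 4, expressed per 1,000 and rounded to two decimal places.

Standard total = 1,114,400; weights = 0.2194, 0.1421, 0.1412, 0.2343, 0.2630.
Standardized rate: 0.2194×6.2 + 0.1421×92.9 + 0.1412×93.7 + 0.2343×87.6 + 0.2630×6.3 = 49.9723 per 1,000.

49.97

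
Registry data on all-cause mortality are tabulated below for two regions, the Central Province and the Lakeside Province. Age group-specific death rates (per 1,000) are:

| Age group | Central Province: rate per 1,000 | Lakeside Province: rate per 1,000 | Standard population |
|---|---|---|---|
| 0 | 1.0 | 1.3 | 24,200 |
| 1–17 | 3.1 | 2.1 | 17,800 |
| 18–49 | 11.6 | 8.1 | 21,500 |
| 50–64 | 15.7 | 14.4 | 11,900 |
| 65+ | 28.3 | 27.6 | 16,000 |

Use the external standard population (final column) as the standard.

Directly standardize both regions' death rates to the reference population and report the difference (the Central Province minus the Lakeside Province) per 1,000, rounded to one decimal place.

1.2

Standard total = 91,400; weights = 0.2648, 0.1947, 0.2352, 0.1302, 0.1751.
The Central Province: 0.2648×1.0 + 0.1947×3.1 + 0.2352×11.6 + 0.1302×15.7 + 0.1751×28.3 = 10.5953 per 1,000.
The Lakeside Province: 0.2648×1.3 + 0.1947×2.1 + 0.2352×8.1 + 0.1302×14.4 + 0.1751×27.6 = 9.3649 per 1,000.
Difference = 10.5953 − 9.3649 = 1.2304.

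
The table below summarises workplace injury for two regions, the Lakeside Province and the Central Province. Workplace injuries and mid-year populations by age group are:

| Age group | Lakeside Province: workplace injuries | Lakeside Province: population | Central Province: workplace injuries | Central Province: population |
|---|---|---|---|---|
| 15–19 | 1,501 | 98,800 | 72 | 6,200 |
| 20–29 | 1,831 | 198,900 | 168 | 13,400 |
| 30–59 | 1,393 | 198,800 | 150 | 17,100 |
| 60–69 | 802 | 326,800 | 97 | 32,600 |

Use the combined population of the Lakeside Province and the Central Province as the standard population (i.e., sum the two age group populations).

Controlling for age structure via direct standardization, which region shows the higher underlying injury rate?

Age-specific rates per 10,000 for the Lakeside Province: 151.92, 92.06, 70.07, 24.54.
For the Central Province: 116.13, 125.37, 87.72, 29.75.
Combined standard total = 892,600; weights = 0.1176, 0.2378, 0.2419, 0.4026.
The Lakeside Province: 0.1176×151.92 + 0.2378×92.06 + 0.2419×70.07 + 0.4026×24.54 = 66.5961 per 10,000.
The Central Province: 0.1176×116.13 + 0.2378×125.37 + 0.2419×87.72 + 0.4026×29.75 = 76.6779 per 10,000.

Central Province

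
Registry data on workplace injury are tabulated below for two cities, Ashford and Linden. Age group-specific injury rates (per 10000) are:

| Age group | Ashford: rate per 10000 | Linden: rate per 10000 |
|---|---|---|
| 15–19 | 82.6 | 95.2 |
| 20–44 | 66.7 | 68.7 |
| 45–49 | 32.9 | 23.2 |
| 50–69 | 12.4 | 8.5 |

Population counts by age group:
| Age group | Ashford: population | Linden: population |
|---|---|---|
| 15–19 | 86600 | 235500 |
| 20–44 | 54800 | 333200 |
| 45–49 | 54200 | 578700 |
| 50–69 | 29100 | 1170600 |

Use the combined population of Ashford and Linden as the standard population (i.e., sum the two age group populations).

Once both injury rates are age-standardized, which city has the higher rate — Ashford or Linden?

Ashford

Combined standard total = 2542700; weights = 0.1267, 0.1526, 0.2489, 0.4718.
Ashford: 0.1267×82.6 + 0.1526×66.7 + 0.2489×32.9 + 0.4718×12.4 = 34.6811 per 10000.
Linden: 0.1267×95.2 + 0.1526×68.7 + 0.2489×23.2 + 0.4718×8.5 = 32.3279 per 10000.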